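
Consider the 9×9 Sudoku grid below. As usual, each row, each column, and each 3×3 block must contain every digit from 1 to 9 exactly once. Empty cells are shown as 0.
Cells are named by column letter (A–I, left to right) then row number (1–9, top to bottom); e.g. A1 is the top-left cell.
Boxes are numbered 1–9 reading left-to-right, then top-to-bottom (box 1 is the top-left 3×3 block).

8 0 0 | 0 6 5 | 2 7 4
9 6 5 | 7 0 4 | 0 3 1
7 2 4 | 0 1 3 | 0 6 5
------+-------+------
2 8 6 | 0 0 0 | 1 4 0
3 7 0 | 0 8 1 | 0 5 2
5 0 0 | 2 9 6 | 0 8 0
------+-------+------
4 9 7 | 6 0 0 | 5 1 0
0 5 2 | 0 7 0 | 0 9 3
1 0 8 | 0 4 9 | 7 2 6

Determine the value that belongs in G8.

Cell G8 itself could take any of {4, 8} by direct elimination.
Consider where 4 can go in row 8.
A8 is out (column A already has a 4).
D8 is out (box 8 already has a 4).
F8 is out (column F already has a 4).
So the only cell in row 8 that can hold 4 is G8.
Therefore G8 = 4.

4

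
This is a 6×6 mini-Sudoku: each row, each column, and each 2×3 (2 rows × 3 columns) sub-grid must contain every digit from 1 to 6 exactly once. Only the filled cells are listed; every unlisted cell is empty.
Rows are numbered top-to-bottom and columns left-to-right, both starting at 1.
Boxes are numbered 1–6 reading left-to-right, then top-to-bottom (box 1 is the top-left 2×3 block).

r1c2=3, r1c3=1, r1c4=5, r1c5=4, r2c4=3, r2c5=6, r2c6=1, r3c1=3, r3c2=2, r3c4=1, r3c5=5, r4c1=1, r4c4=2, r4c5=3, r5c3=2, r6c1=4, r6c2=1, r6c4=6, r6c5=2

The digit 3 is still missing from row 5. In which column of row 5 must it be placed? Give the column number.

6

Consider where 3 can go in row 5.
r5c1 is out (column 1 already has a 3).
r5c2 is out (column 2 already has a 3).
r5c4 is out (column 4 already has a 3).
r5c5 is out (column 5 already has a 3).
So the only cell in row 5 that can hold 3 is r5c6.
That is column 6.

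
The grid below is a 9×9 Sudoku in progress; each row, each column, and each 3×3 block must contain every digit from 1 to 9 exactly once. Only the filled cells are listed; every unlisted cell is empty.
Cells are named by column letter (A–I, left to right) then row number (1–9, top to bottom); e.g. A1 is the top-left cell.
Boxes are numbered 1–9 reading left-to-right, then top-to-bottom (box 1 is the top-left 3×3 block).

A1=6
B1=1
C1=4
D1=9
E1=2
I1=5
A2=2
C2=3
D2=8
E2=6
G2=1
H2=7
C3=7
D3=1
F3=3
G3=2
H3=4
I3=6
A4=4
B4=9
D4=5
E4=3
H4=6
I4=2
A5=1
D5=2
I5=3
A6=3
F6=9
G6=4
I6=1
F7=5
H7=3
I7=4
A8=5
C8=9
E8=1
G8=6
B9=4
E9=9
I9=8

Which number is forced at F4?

1

Cell F4 itself could take any of {1, 7, 8} by direct elimination.
Consider where 1 can go in box 5.
E5 is out (row 5 already has a 1).
F5 is out (row 5 already has a 1).
D6 is out (row 6 already has a 1).
E6 is out (row 6 already has a 1).
So the only cell in box 5 that can hold 1 is F4.
Therefore F4 = 1.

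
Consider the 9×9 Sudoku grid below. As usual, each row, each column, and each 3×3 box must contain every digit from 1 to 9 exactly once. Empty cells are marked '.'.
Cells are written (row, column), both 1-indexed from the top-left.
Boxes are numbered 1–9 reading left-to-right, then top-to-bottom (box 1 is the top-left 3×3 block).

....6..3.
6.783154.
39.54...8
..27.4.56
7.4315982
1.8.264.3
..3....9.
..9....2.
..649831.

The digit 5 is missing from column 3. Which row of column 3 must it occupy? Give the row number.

Consider where 5 can go in column 3.
(3,3) is out (row 3 already has a 5).
So the only cell in column 3 that can hold 5 is (1,3).
That is row 1.

1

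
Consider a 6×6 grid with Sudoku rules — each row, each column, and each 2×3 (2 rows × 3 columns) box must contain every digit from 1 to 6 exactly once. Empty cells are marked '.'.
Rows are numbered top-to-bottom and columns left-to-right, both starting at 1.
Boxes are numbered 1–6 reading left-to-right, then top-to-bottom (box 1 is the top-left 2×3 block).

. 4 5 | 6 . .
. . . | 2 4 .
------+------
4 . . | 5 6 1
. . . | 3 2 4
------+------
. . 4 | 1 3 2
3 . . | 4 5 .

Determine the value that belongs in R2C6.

Cell R2C6 itself could take any of {3, 5} by direct elimination.
Consider where 5 can go in box 2.
R1C5 is out (row 1 already has a 5).
R1C6 is out (row 1 already has a 5).
So the only cell in box 2 that can hold 5 is R2C6.
Therefore R2C6 = 5.

5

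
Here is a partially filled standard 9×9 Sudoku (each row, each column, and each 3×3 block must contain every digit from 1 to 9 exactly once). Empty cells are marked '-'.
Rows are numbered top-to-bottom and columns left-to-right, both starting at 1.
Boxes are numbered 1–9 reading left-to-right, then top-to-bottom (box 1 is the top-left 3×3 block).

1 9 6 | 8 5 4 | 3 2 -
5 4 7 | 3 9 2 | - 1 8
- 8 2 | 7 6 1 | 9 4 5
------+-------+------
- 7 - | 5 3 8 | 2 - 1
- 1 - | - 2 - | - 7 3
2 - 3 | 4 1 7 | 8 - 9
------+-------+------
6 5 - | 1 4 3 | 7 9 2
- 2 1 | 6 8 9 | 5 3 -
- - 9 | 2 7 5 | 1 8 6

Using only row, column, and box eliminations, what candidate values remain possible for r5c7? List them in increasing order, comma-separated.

Row 5 already contains {1, 2, 3, 7}.
Column 7 already contains {1, 2, 3, 5, 7, 8, 9}.
Its 3×3 block (box 6) already contains {1, 2, 3, 7, 8, 9}.
Removing those from 1–9 leaves {4, 6} as the candidates for r5c7.

4,6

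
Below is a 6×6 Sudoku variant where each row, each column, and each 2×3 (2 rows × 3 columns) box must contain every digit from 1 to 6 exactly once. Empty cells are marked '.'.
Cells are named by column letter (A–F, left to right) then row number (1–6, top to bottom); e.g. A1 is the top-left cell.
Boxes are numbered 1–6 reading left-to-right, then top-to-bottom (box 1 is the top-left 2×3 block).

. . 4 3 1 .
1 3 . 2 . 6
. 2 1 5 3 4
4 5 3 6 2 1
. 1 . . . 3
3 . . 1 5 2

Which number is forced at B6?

Cell B6 itself could take any of {4, 6} by direct elimination.
Consider where 4 can go in column B.
B1 is out (row 1 already has a 4).
So the only cell in column B that can hold 4 is B6.
Therefore B6 = 4.

4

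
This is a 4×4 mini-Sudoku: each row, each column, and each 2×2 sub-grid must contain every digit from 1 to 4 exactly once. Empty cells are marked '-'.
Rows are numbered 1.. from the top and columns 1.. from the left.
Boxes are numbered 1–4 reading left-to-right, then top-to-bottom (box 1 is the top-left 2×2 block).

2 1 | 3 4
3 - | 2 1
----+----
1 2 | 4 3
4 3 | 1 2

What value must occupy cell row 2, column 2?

Row 2 already contains {1, 2, 3}.
Column 2 already contains {1, 2, 3}.
Its 2×2 block (box 1) already contains {1, 2, 3}.
The only value from 1–4 not eliminated is 4, so row 2, column 2 = 4.

4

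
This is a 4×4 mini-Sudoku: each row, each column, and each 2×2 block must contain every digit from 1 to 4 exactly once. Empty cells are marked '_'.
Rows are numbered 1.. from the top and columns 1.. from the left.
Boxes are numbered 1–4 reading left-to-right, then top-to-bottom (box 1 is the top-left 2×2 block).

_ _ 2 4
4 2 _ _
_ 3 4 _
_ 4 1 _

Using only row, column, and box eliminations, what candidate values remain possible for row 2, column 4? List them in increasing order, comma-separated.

1,3

Row 2 already contains {2, 4}.
Column 4 already contains {4}.
Its 2×2 block (box 2) already contains {2, 4}.
Removing those from 1–4 leaves {1, 3} as the candidates for row 2, column 4.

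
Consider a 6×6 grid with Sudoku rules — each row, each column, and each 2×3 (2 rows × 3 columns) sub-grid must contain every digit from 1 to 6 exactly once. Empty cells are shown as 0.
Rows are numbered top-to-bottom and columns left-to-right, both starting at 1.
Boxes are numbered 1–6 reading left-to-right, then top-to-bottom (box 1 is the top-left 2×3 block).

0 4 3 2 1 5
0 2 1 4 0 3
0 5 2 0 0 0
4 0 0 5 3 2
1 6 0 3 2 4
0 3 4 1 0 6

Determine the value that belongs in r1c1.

6

Row 1 already contains {1, 2, 3, 4, 5}.
Column 1 already contains {1, 4}.
Its 2×3 block (box 1) already contains {1, 2, 3, 4}.
The only value from 1–6 not eliminated is 6, so r1c1 = 6.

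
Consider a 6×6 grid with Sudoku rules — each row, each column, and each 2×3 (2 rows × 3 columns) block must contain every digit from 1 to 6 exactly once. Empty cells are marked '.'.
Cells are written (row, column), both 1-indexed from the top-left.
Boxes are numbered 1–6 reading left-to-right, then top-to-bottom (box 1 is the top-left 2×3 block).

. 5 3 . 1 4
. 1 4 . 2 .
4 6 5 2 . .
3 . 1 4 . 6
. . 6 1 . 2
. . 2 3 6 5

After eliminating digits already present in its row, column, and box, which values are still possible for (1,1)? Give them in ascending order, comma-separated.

2,6

Row 1 already contains {1, 3, 4, 5}.
Column 1 already contains {3, 4}.
Its 2×3 block (box 1) already contains {1, 3, 4, 5}.
Removing those from 1–6 leaves {2, 6} as the candidates for (1,1).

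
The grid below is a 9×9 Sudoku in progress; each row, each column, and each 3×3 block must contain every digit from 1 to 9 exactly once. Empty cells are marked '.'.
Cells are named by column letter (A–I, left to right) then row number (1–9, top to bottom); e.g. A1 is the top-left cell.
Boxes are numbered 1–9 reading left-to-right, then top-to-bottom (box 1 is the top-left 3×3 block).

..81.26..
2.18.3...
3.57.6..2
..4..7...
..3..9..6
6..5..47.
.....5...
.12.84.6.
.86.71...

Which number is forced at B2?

Cell B2 itself could take any of {4, 6, 7, 9} by direct elimination.
Consider where 6 can go in column B.
B1 is out (row 1 already has a 6). B3 is out (row 3 already has a 6). B4 is out (box 4 already has a 6). B5 is out (row 5 already has a 6). The remaining empty cells in column B are similarly blocked.
So the only cell in column B that can hold 6 is B2.
Therefore B2 = 6.

6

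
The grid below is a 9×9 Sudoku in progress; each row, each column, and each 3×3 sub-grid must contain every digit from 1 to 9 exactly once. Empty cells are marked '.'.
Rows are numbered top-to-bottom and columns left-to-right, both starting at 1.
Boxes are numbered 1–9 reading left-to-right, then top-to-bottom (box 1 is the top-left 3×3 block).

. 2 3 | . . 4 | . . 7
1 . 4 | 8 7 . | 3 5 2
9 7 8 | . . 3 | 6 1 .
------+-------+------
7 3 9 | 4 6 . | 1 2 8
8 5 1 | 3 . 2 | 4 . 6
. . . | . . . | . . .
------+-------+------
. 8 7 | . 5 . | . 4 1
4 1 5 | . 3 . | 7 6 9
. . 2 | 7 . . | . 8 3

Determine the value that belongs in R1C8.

9

Row 1 already contains {2, 3, 4, 7}.
Column 8 already contains {1, 2, 4, 5, 6, 8}.
Its 3×3 block (box 3) already contains {1, 2, 3, 5, 6, 7}.
The only value from 1–9 not eliminated is 9, so R1C8 = 9.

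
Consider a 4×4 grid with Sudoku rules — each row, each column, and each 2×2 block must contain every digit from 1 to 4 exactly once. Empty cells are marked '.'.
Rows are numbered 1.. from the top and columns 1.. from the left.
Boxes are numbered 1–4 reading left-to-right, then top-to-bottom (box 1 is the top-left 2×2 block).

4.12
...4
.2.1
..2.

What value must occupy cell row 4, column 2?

4

Cell row 4, column 2 itself could take any of {1, 3, 4} by direct elimination.
Consider where 4 can go in box 3.
row 3, column 1 is out (column 1 already has a 4).
row 4, column 1 is out (column 1 already has a 4).
So the only cell in box 3 that can hold 4 is row 4, column 2.
Therefore row 4, column 2 = 4.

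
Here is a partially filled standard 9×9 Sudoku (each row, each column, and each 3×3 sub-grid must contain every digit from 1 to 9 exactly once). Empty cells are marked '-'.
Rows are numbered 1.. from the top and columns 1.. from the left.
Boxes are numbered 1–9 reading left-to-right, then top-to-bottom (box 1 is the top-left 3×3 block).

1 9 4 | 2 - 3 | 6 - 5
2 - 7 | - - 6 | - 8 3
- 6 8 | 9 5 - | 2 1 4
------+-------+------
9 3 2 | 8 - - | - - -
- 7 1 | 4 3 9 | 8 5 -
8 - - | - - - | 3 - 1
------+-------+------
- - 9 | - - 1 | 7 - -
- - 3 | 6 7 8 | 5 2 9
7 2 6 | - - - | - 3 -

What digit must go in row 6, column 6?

2

Cell row 6, column 6 itself could take any of {2, 5, 7} by direct elimination.
Consider where 2 can go in column 6.
row 3, column 6 is out (row 3 already has a 2).
row 4, column 6 is out (row 4 already has a 2).
row 9, column 6 is out (row 9 already has a 2).
So the only cell in column 6 that can hold 2 is row 6, column 6.
Therefore row 6, column 6 = 2.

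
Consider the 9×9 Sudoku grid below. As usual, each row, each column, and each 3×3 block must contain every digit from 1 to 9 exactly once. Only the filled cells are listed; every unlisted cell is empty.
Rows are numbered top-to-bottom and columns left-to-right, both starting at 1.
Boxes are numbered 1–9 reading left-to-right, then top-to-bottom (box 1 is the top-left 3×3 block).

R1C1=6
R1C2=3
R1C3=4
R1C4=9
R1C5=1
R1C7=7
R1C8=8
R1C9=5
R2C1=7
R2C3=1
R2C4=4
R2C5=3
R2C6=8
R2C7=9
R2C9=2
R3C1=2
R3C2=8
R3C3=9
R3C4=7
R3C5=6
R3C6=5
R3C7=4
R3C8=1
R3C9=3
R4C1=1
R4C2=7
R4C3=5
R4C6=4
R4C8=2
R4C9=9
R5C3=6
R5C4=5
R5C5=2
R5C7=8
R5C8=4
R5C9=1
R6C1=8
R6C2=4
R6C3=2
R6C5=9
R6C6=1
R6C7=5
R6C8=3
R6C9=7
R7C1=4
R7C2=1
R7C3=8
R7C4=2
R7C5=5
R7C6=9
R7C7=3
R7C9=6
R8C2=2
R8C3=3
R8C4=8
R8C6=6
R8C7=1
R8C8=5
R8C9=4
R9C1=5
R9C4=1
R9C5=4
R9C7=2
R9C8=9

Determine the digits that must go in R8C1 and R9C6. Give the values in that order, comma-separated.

For R8C1:
  Row 8 already contains {1, 2, 3, 4, 5, 6, 8}.
  Column 1 already contains {1, 2, 4, 5, 6, 7, 8}.
  Its 3×3 block (box 7) already contains {1, 2, 3, 4, 5, 8}.
  The only value from 1–9 not eliminated is 9, so R8C1 = 9.
For R9C6:
  Consider where 3 can go in row 9.
  R9C2 is out (column 2 already has a 3).
  R9C3 is out (column 3 already has a 3).
  R9C9 is out (column 9 already has a 3).
  So the only cell in row 9 that can hold 3 is R9C6.
  So R9C6 = 3.

9,3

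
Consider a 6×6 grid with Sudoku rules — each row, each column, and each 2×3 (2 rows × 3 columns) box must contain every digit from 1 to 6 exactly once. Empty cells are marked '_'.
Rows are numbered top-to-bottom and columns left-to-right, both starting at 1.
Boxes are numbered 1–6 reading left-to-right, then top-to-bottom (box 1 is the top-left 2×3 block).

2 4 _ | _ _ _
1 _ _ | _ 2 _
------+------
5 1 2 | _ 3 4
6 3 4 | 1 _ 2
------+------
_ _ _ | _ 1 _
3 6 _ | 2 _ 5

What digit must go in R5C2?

Cell R5C2 itself could take any of {2, 5} by direct elimination.
Consider where 2 can go in row 5.
R5C1 is out (column 1 already has a 2).
R5C3 is out (column 3 already has a 2).
R5C4 is out (column 4 already has a 2).
R5C6 is out (column 6 already has a 2).
So the only cell in row 5 that can hold 2 is R5C2.
Therefore R5C2 = 2.

2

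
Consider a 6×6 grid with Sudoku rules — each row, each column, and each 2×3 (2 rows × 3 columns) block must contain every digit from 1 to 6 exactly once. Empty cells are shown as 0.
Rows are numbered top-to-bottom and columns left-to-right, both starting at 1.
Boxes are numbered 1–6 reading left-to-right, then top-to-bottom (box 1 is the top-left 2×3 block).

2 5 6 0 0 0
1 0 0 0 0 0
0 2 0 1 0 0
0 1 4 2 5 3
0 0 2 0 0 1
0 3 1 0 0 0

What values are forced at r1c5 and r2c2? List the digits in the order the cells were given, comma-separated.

For r1c5:
  Consider where 1 can go in row 1.
  r1c4 is out (column 4 already has a 1).
  r1c6 is out (column 6 already has a 1).
  So the only cell in row 1 that can hold 1 is r1c5.
  So r1c5 = 1.
For r2c2:
  Row 2 already contains {1}.
  Column 2 already contains {1, 2, 3, 5}.
  Its 2×3 block (box 1) already contains {1, 2, 5, 6}.
  The only value from 1–6 not eliminated is 4, so r2c2 = 4.

1,4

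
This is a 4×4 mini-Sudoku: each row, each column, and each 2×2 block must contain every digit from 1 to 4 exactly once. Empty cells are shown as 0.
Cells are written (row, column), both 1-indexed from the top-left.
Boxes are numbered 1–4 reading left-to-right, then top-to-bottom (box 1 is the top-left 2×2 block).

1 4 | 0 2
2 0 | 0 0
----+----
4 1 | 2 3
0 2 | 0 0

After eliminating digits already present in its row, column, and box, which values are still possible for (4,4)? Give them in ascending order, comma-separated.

Row 4 already contains {2}.
Column 4 already contains {2, 3}.
Its 2×2 block (box 4) already contains {2, 3}.
Removing those from 1–4 leaves {1, 4} as the candidates for (4,4).

1,4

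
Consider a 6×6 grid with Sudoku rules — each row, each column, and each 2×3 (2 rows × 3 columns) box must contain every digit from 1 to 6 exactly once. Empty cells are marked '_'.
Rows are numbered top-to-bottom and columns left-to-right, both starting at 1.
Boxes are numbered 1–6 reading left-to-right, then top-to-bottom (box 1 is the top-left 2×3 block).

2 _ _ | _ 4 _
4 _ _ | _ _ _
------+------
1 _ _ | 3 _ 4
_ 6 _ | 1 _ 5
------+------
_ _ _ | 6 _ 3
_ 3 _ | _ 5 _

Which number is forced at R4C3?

4

Cell R4C3 itself could take any of {2, 3, 4} by direct elimination.
Consider where 4 can go in box 3.
R3C2 is out (row 3 already has a 4).
R3C3 is out (row 3 already has a 4).
R4C1 is out (column 1 already has a 4).
So the only cell in box 3 that can hold 4 is R4C3.
Therefore R4C3 = 4.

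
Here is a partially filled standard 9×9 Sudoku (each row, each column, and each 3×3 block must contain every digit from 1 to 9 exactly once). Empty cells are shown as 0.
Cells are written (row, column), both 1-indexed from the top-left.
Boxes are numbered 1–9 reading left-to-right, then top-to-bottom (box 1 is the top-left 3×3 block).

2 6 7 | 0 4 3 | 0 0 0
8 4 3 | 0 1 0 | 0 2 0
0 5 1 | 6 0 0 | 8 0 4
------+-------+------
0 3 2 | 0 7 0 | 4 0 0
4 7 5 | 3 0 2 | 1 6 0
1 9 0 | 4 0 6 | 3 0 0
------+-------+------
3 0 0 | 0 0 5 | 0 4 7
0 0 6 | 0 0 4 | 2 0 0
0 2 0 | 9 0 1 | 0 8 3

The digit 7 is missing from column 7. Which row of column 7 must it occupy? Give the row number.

2

Consider where 7 can go in column 7.
(1,7) is out (row 1 already has a 7).
(7,7) is out (row 7 already has a 7).
(9,7) is out (box 9 already has a 7).
So the only cell in column 7 that can hold 7 is (2,7).
That is row 2.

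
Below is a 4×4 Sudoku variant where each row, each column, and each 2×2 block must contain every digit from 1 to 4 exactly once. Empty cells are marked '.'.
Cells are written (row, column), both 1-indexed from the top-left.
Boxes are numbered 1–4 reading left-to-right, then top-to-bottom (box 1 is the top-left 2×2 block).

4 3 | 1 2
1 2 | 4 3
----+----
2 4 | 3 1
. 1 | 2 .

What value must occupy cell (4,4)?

Row 4 already contains {1, 2}.
Column 4 already contains {1, 2, 3}.
Its 2×2 block (box 4) already contains {1, 2, 3}.
The only value from 1–4 not eliminated is 4, so (4,4) = 4.

4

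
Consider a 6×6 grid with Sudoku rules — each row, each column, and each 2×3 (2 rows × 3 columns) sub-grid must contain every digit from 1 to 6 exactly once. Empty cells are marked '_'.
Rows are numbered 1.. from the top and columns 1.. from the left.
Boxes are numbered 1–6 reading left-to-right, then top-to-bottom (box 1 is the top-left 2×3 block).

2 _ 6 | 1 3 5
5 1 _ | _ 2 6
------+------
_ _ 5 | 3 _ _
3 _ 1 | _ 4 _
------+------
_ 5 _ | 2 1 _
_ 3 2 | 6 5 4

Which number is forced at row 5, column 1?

Cell row 5, column 1 itself could take any of {4, 6} by direct elimination.
Consider where 6 can go in box 5.
row 5, column 3 is out (column 3 already has a 6).
row 6, column 1 is out (row 6 already has a 6).
So the only cell in box 5 that can hold 6 is row 5, column 1.
Therefore row 5, column 1 = 6.

6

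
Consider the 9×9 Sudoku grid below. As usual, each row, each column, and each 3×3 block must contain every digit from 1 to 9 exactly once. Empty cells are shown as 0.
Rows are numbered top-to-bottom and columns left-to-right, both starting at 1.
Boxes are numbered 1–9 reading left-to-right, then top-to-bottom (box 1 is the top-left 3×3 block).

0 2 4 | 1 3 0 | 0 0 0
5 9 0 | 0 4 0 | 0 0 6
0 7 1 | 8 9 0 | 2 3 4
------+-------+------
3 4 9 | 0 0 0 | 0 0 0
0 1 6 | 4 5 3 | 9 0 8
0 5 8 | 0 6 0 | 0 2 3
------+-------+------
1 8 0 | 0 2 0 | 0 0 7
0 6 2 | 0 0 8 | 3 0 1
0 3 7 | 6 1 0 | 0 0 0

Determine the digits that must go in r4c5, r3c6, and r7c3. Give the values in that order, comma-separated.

8,5,5

For r4c5:
  Consider where 8 can go in column 5.
  r8c5 is out (row 8 already has a 8).
  So the only cell in column 5 that can hold 8 is r4c5.
  So r4c5 = 8.
For r3c6:
  Consider where 5 can go in row 3.
  r3c1 is out (column 1 already has a 5).
  So the only cell in row 3 that can hold 5 is r3c6.
  So r3c6 = 5.
For r7c3:
  Row 7 already contains {1, 2, 7, 8}.
  Column 3 already contains {1, 2, 4, 6, 7, 8, 9}.
  Its 3×3 block (box 7) already contains {1, 2, 3, 6, 7, 8}.
  The only value from 1–9 not eliminated is 5, so r7c3 = 5.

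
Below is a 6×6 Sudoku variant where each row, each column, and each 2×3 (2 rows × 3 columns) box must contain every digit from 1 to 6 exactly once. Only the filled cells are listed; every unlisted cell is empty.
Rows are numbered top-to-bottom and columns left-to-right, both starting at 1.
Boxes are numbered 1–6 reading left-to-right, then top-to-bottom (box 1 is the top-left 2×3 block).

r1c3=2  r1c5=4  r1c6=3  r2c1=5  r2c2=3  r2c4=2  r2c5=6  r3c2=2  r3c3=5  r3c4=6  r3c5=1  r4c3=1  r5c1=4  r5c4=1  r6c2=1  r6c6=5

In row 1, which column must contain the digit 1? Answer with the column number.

Consider where 1 can go in row 1.
r1c2 is out (column 2 already has a 1).
r1c4 is out (column 4 already has a 1).
So the only cell in row 1 that can hold 1 is r1c1.
That is column 1.

1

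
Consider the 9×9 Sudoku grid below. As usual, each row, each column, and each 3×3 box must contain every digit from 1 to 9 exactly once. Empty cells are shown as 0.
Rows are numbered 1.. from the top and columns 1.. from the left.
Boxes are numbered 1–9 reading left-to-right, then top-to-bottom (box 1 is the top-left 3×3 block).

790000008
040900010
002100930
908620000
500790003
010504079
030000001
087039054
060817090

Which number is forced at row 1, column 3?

Cell row 1, column 3 itself could take any of {1, 3, 5, 6} by direct elimination.
Consider where 1 can go in column 3.
row 2, column 3 is out (row 2 already has a 1).
row 5, column 3 is out (box 4 already has a 1).
row 6, column 3 is out (row 6 already has a 1).
row 7, column 3 is out (row 7 already has a 1).
row 9, column 3 is out (row 9 already has a 1).
So the only cell in column 3 that can hold 1 is row 1, column 3.
Therefore row 1, column 3 = 1.

1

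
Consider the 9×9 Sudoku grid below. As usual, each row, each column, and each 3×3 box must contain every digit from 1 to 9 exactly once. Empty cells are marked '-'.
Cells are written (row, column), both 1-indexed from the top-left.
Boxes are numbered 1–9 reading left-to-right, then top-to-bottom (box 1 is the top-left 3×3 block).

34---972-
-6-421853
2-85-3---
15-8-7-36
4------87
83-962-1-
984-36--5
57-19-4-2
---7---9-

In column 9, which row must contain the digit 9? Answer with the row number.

3

Consider where 9 can go in column 9.
(1,9) is out (row 1 already has a 9).
(6,9) is out (row 6 already has a 9).
(9,9) is out (row 9 already has a 9).
So the only cell in column 9 that can hold 9 is (3,9).
That is row 3.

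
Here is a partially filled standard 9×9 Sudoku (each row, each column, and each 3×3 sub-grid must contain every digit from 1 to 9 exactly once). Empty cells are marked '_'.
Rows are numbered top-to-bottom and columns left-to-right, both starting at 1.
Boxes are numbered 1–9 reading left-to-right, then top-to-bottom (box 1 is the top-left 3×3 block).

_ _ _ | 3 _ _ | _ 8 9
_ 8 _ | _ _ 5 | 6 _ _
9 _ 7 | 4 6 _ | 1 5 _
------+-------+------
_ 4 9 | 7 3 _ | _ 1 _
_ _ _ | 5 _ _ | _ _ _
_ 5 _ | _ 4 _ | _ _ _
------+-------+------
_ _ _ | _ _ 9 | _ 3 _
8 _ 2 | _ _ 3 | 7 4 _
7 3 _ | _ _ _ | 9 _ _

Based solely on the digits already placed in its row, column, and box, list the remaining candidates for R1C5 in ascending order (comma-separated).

Row 1 already contains {3, 8, 9}.
Column 5 already contains {3, 4, 6}.
Its 3×3 block (box 2) already contains {3, 4, 5, 6}.
Removing those from 1–9 leaves {1, 2, 7} as the candidates for R1C5.

1,2,7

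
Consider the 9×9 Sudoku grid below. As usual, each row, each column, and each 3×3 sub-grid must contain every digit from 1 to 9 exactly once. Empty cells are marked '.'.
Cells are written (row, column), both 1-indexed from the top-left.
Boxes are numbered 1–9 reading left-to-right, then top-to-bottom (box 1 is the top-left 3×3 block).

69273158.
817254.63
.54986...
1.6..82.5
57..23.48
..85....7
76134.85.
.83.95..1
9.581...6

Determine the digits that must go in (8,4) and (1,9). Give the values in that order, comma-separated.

6,4

For (8,4):
  Row 8 already contains {1, 3, 5, 8, 9}.
  Column 4 already contains {2, 3, 5, 7, 8, 9}.
  Its 3×3 block (box 8) already contains {1, 3, 4, 5, 8, 9}.
  The only value from 1–9 not eliminated is 6, so (8,4) = 6.
For (1,9):
  Row 1 already contains {1, 2, 3, 5, 6, 7, 8, 9}.
  Column 9 already contains {1, 3, 5, 6, 7, 8}.
  Its 3×3 block (box 3) already contains {3, 5, 6, 8}.
  The only value from 1–9 not eliminated is 4, so (1,9) = 4.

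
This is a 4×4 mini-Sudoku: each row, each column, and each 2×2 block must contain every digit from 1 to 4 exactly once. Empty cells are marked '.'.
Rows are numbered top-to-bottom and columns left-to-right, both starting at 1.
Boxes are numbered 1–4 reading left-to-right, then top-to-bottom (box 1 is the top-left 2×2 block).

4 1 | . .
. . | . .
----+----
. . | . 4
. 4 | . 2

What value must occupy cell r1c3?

2

Cell r1c3 itself could take any of {2, 3} by direct elimination.
Consider where 2 can go in row 1.
r1c4 is out (column 4 already has a 2).
So the only cell in row 1 that can hold 2 is r1c3.
Therefore r1c3 = 2.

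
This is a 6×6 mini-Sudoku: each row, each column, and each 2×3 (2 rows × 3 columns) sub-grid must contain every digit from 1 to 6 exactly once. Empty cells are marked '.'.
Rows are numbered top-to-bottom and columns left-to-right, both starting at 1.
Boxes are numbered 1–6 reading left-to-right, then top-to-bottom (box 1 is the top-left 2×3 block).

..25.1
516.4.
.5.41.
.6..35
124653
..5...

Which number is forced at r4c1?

4

Cell r4c1 itself could take any of {2, 4} by direct elimination.
Consider where 4 can go in row 4.
r4c3 is out (column 3 already has a 4).
r4c4 is out (column 4 already has a 4).
So the only cell in row 4 that can hold 4 is r4c1.
Therefore r4c1 = 4.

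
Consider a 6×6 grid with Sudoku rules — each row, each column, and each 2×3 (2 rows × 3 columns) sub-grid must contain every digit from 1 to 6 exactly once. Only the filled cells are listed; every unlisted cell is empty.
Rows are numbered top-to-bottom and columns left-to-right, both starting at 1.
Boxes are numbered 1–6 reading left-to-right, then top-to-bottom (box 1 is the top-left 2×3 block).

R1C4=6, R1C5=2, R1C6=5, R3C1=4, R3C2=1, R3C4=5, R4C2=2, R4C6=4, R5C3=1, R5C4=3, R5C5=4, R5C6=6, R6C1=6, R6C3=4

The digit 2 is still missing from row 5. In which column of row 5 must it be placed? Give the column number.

1

Consider where 2 can go in row 5.
R5C2 is out (column 2 already has a 2).
So the only cell in row 5 that can hold 2 is R5C1.
That is column 1.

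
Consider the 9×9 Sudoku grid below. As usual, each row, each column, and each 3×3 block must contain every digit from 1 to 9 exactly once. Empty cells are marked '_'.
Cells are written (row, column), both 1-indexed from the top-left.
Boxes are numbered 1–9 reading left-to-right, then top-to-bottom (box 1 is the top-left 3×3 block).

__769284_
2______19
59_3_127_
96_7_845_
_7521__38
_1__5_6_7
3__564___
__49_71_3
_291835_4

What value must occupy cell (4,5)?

Row 4 already contains {4, 5, 6, 7, 8, 9}.
Column 5 already contains {1, 5, 6, 8, 9}.
Its 3×3 block (box 5) already contains {1, 2, 5, 7, 8}.
The only value from 1–9 not eliminated is 3, so (4,5) = 3.

3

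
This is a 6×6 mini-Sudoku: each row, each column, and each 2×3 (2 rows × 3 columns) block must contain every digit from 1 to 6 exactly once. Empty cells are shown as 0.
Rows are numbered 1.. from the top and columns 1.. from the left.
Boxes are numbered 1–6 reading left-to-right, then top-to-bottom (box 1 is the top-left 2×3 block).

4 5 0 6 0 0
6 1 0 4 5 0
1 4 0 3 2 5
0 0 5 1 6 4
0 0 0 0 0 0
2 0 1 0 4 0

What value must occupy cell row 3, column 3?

Row 3 already contains {1, 2, 3, 4, 5}.
Column 3 already contains {1, 5}.
Its 2×3 block (box 3) already contains {1, 4, 5}.
The only value from 1–6 not eliminated is 6, so row 3, column 3 = 6.

6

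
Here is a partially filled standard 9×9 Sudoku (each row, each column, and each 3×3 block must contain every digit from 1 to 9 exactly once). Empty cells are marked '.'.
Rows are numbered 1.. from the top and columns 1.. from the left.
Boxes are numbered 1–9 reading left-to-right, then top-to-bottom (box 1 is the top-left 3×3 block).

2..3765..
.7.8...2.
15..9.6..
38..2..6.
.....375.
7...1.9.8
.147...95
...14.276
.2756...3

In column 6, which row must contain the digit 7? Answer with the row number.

Consider where 7 can go in column 6.
row 2, column 6 is out (row 2 already has a 7). row 3, column 6 is out (box 2 already has a 7). row 6, column 6 is out (row 6 already has a 7). row 7, column 6 is out (row 7 already has a 7). The remaining empty cells in column 6 are similarly blocked.
So the only cell in column 6 that can hold 7 is row 4, column 6.
That is row 4.

4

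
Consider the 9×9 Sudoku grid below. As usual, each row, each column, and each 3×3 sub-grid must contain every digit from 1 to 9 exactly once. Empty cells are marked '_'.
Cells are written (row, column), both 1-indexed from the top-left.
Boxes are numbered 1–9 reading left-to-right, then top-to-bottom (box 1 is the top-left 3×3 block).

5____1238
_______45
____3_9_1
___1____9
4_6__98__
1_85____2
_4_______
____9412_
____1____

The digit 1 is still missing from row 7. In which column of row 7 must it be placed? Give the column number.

3

Consider where 1 can go in row 7.
(7,1) is out (column 1 already has a 1). (7,4) is out (column 4 already has a 1). (7,5) is out (column 5 already has a 1). (7,6) is out (column 6 already has a 1). The remaining empty cells in row 7 are similarly blocked.
So the only cell in row 7 that can hold 1 is (7,3).
That is column 3.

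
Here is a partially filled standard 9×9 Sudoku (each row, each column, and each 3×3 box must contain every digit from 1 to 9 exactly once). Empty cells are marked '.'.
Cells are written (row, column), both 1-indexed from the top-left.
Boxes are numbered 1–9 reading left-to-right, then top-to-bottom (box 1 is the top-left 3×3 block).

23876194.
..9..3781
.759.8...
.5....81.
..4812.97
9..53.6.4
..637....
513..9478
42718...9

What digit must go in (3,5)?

Cell (3,5) itself could take any of {2, 4} by direct elimination.
Consider where 4 can go in row 3.
(3,1) is out (column 1 already has a 4).
(3,7) is out (column 7 already has a 4).
(3,8) is out (column 8 already has a 4).
(3,9) is out (column 9 already has a 4).
So the only cell in row 3 that can hold 4 is (3,5).
Therefore (3,5) = 4.

4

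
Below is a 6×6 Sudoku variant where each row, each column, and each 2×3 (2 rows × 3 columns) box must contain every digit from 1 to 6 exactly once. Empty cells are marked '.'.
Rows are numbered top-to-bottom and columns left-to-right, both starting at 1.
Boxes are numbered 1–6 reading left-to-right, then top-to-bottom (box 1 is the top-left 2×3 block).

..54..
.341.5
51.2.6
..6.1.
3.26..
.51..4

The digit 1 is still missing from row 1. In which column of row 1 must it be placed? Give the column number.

1

Consider where 1 can go in row 1.
r1c2 is out (column 2 already has a 1).
r1c5 is out (column 5 already has a 1).
r1c6 is out (box 2 already has a 1).
So the only cell in row 1 that can hold 1 is r1c1.
That is column 1.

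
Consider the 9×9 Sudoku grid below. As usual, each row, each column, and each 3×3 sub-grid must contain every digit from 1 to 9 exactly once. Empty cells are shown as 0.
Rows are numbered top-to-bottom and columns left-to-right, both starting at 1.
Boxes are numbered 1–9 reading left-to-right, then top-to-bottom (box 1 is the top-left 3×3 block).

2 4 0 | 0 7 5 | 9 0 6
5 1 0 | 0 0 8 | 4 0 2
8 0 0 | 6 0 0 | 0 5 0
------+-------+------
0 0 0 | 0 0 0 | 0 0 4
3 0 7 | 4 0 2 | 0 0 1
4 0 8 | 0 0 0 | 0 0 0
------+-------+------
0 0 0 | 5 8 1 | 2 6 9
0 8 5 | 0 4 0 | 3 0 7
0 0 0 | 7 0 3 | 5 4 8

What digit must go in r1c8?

Cell r1c8 itself could take any of {1, 3, 8} by direct elimination.
Consider where 8 can go in box 3.
r2c8 is out (row 2 already has a 8).
r3c7 is out (row 3 already has a 8).
r3c9 is out (row 3 already has a 8).
So the only cell in box 3 that can hold 8 is r1c8.
Therefore r1c8 = 8.

8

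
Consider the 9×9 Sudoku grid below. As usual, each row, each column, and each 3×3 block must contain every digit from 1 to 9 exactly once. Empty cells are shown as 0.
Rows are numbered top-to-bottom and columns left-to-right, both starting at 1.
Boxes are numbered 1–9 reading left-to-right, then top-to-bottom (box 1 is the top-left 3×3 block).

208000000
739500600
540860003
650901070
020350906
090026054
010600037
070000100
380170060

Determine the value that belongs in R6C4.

Row 6 already contains {2, 4, 5, 6, 9}.
Column 4 already contains {1, 3, 5, 6, 8, 9}.
Its 3×3 block (box 5) already contains {1, 2, 3, 5, 6, 9}.
The only value from 1–9 not eliminated is 7, so R6C4 = 7.

7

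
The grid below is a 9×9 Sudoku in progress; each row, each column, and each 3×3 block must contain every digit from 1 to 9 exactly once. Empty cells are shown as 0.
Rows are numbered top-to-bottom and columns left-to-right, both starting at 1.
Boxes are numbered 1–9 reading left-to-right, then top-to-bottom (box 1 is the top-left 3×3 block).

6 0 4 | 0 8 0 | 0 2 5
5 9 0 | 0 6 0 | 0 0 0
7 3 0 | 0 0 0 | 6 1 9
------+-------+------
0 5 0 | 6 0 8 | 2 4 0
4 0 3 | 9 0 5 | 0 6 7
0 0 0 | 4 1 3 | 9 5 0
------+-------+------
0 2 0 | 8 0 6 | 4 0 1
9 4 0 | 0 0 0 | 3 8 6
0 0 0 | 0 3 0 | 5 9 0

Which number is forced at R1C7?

7

Row 1 already contains {2, 4, 5, 6, 8}.
Column 7 already contains {2, 3, 4, 5, 6, 9}.
Its 3×3 block (box 3) already contains {1, 2, 5, 6, 9}.
The only value from 1–9 not eliminated is 7, so R1C7 = 7.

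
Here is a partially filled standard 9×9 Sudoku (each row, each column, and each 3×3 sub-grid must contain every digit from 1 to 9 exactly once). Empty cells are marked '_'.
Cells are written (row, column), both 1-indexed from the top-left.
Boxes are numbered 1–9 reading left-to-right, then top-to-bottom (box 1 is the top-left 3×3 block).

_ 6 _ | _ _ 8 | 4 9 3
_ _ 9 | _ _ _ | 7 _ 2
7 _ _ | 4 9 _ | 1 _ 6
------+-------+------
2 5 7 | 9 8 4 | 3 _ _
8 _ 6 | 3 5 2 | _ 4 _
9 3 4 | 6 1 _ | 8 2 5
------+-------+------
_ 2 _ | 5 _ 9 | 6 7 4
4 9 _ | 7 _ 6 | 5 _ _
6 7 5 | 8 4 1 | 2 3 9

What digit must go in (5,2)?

Row 5 already contains {2, 3, 4, 5, 6, 8}.
Column 2 already contains {2, 3, 5, 6, 7, 9}.
Its 3×3 block (box 4) already contains {2, 3, 4, 5, 6, 7, 8, 9}.
The only value from 1–9 not eliminated is 1, so (5,2) = 1.

1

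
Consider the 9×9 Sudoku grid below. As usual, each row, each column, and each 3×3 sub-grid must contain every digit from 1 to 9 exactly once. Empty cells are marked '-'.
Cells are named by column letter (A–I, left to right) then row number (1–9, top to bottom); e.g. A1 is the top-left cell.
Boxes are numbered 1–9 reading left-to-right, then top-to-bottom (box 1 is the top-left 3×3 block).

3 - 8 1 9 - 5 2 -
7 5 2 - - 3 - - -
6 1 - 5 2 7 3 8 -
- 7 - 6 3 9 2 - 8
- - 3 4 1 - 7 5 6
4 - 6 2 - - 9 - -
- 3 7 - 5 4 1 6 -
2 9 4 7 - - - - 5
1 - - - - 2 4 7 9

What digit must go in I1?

7

Cell I1 itself could take any of {4, 7} by direct elimination.
Consider where 7 can go in box 3.
G2 is out (row 2 already has a 7).
H2 is out (row 2 already has a 7).
I2 is out (row 2 already has a 7).
I3 is out (row 3 already has a 7).
So the only cell in box 3 that can hold 7 is I1.
Therefore I1 = 7.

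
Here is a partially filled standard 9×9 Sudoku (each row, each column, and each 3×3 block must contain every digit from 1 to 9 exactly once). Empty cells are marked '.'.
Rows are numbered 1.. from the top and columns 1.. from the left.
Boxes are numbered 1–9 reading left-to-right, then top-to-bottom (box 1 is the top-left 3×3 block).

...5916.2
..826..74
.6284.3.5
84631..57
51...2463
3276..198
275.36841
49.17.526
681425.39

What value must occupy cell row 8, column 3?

Row 8 already contains {1, 2, 4, 5, 6, 7, 9}.
Column 3 already contains {1, 2, 5, 6, 7, 8}.
Its 3×3 block (box 7) already contains {1, 2, 4, 5, 6, 7, 8, 9}.
The only value from 1–9 not eliminated is 3, so row 8, column 3 = 3.

3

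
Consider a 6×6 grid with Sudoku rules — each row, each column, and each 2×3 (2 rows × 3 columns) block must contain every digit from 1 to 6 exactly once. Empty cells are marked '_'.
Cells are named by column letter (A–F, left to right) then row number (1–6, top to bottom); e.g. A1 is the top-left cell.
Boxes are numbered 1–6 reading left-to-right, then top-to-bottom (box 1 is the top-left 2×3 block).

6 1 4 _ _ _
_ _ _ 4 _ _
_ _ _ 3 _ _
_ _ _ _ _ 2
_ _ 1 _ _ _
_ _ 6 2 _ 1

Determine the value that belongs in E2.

Cell E2 itself could take any of {1, 2, 3, 5, 6} by direct elimination.
Consider where 1 can go in box 2.
D1 is out (row 1 already has a 1).
E1 is out (row 1 already has a 1).
F1 is out (row 1 already has a 1).
F2 is out (column F already has a 1).
So the only cell in box 2 that can hold 1 is E2.
Therefore E2 = 1.

1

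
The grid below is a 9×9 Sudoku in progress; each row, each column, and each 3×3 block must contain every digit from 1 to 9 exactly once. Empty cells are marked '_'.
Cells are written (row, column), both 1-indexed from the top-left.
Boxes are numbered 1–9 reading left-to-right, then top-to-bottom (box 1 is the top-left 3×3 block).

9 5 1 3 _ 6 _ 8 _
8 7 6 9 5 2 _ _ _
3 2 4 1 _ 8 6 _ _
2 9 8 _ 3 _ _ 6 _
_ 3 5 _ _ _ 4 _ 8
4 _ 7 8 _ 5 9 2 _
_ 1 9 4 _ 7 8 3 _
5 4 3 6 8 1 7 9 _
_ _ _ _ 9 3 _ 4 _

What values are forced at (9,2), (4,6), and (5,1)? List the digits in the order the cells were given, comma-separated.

8,4,1

For (9,2):
  Consider where 8 can go in column 2.
  (6,2) is out (row 6 already has a 8).
  So the only cell in column 2 that can hold 8 is (9,2).
  So (9,2) = 8.
For (4,6):
  Row 4 already contains {2, 3, 6, 8, 9}.
  Column 6 already contains {1, 2, 3, 5, 6, 7, 8}.
  Its 3×3 block (box 5) already contains {3, 5, 8}.
  The only value from 1–9 not eliminated is 4, so (4,6) = 4.
For (5,1):
  Consider where 1 can go in column 1.
  (7,1) is out (row 7 already has a 1).
  (9,1) is out (box 7 already has a 1).
  So the only cell in column 1 that can hold 1 is (5,1).
  So (5,1) = 1.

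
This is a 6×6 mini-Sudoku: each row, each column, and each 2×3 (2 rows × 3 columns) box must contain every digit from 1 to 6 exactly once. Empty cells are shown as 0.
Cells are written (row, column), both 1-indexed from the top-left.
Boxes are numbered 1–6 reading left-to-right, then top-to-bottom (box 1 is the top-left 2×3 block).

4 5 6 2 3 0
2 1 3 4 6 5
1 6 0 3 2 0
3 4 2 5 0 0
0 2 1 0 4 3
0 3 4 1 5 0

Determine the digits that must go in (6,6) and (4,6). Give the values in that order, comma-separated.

2,6

For (6,6):
  Consider where 2 can go in row 6.
  (6,1) is out (column 1 already has a 2).
  So the only cell in row 6 that can hold 2 is (6,6).
  So (6,6) = 2.
For (4,6):
  Consider where 6 can go in row 4.
  (4,5) is out (column 5 already has a 6).
  So the only cell in row 4 that can hold 6 is (4,6).
  So (4,6) = 6.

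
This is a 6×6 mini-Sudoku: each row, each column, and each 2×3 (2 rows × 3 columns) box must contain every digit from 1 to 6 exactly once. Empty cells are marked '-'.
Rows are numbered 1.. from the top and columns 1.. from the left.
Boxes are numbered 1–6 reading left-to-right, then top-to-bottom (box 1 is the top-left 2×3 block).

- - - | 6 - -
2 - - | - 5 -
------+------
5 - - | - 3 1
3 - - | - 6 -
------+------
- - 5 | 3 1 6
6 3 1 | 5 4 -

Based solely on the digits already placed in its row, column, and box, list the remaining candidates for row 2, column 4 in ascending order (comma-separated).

1,4

Row 2 already contains {2, 5}.
Column 4 already contains {3, 5, 6}.
Its 2×3 block (box 2) already contains {5, 6}.
Removing those from 1–6 leaves {1, 4} as the candidates for row 2, column 4.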